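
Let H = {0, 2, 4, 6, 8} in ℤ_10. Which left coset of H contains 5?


5 + H = {5 + h (mod 10) : h ∈ H}
5+0=5, 5+2=7, 5+4=9, 5+6=1, 5+8=3
5 + H = {1, 3, 5, 7, 9} = 1 + H

5 + H = {1, 3, 5, 7, 9}


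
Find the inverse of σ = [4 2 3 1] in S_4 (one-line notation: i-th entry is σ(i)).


To find σ⁻¹, swap domain and range:
σ(1) = 4 → σ⁻¹(4) = 1
σ(2) = 2 → σ⁻¹(2) = 2
σ(3) = 3 → σ⁻¹(3) = 3
σ(4) = 1 → σ⁻¹(1) = 4

σ⁻¹ = [4 2 3 1]


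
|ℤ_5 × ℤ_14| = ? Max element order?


|ℤ_5 × ℤ_14| = 5 × 14 = 70
Max element order = lcm(5,14) = 70
Cyclic? Yes (gcd=1)

|ℤ_5×ℤ_14| = 70, max element order = 70


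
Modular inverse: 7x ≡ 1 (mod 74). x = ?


Use the extended Euclidean algorithm to write 1 = 7·s + 74·t; then s mod 74 is the inverse.
Euclidean algorithm:
  7 = 0·74 + 7
  74 = 10·7 + 4
  7 = 1·4 + 3
  4 = 1·3 + 1
  3 = 3·1 + 0
gcd(7,74) = 1
Back-substitution gives: 7·(-21) + 74·(2) = 1
So 7⁻¹ ≡ -21 ≡ 53 (mod 74)
Check: 7 × 53 = 371 ≡ 1 (mod 74) ✓

7⁻¹ ≡ 53 (mod 74)


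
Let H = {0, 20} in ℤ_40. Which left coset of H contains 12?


12 + H = {12 + h (mod 40) : h ∈ H}
12+0=12, 12+20=32

12 + H = {12, 32}


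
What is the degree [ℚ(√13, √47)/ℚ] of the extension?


[ℚ(√13,√47):ℚ] = [ℚ(√13,√47):ℚ(√13)]·[ℚ(√13):ℚ] = 2·2 = 4

[ℚ(√13, √47)/ℚ] = 4


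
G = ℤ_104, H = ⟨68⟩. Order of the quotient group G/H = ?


|⟨68⟩| = n / gcd(68, 104) = 104 / 4 = 26
H is normal (ℤ_104 is abelian).
|G/H| = |G| / |H| = 104 / 26 = 4

|G/H| = 4


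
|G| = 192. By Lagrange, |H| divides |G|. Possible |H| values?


Lagrange's theorem: |H| divides |G|
|G| = 192
Divisors of 192: 1, 2, 3, 4, 6, 8, 12, 16, 24, 32, 48, 64, 96, 192

Possible subgroup orders: {1, 2, 3, 4, 6, 8, 12, 16, 24, 32, 48, 64, 96, 192}


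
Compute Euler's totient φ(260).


Factor n: 260 = 2^2 × 5 × 13
φ(n) = n · ∏(1 - 1/p) over distinct primes p | n
φ(260) = 260 · (1 - 1/2) · (1 - 1/5) · (1 - 1/13) = 96

φ(260) = 96


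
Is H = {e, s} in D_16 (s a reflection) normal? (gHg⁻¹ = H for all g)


H = {e, s} in D_16 (s a reflection)
r·s·r⁻¹ = sr⁻² ≠ s for n ≥ 3, so {e, s} is not closed under conjugation

No, not a normal subgroup


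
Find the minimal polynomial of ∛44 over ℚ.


∛44 satisfies x³ - 44 = 0, irreducible over ℚ (no rational root; 44 is not a perfect cube)

Minimal polynomial: x³ - 44


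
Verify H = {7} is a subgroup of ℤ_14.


Subgroup test for H = {7} in (ℤ_14, +):
(1) 0 ∈ H? No
(2) Closure: for all a,b ∈ H, (a+b) mod 14 ∈ H? No  [counterexample: 7 + 7 = 0 ∉ H]
(3) Inverses: for all a ∈ H, -a mod 14 ∈ H? Yes

No, H is not a subgroup of ℤ_14


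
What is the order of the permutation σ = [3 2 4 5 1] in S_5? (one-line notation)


Cycle decomposition: (1 3 4 5)
Cycle lengths: 4
Order = lcm(4) = 4

ord(σ) = 4


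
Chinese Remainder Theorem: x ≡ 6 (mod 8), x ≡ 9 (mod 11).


m₁ = 8, m₂ = 11, gcd = 1, so CRT applies. M = m₁·m₂ = 88
Let M₁ = M/m₁ = 11, M₂ = M/m₂ = 8
Find y₁ ≡ M₁⁻¹ (mod m₁): 11⁻¹ ≡ 3 (mod 8)
Find y₂ ≡ M₂⁻¹ (mod m₂): 8⁻¹ ≡ 7 (mod 11)
x = a₁·M₁·y₁ + a₂·M₂·y₂ = 6·11·3 + 9·8·7 = 702
Reduce mod 88: x ≡ 86
Check: 86 mod 8 = 6 ✓, 86 mod 11 = 9 ✓

x ≡ 86 (mod 88)


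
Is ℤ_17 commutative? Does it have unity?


ℤ_17 is a commutative ring with unity 1; 17 is prime, so ℤ_17 is a field (hence an integral domain)
Commutative: Yes
Integral domain: Yes
Has unity: Yes

ℤ_17: Commutative=Yes, Unity=Yes


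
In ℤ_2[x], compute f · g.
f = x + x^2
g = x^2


Expand and collect like terms; reduce coefficients mod 2:
x^0: 0·0 = 0 ≡ 0 (mod 2)
x^1: 0·0 + 1·0 = 0 ≡ 0 (mod 2)
x^2: 0·1 + 1·0 + 1·0 = 0 ≡ 0 (mod 2)
x^3: 1·1 + 1·0 = 1 ≡ 1 (mod 2)
x^4: 1·1 = 1 ≡ 1 (mod 2)
Result: x^3 + x^4

f · g = x^3 + x^4


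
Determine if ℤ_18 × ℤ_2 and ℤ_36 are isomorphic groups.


Comparing ℤ_18 × ℤ_2 and ℤ_36:
gcd(18,2) = 2 ≠ 1. Max element order in ℤ_18×ℤ_2 is lcm(18,2) = 18 < 36, so it has no element of order 36

No, ℤ_18 × ℤ_2 ≇ ℤ_36


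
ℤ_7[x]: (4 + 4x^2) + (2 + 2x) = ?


Add coefficients mod 7:
x^0: 4 + 2 = 6 (mod 7)
x^1: 0 + 2 = 2 (mod 7)
x^2: 4 + 0 = 4 (mod 7)
Result: 6 + 2x + 4x^2

f + g = 6 + 2x + 4x^2


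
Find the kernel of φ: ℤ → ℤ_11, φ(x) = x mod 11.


Kernel = preimage of identity
ker(φ) = {x ∈ ℤ : x ≡ 0 (mod 11)} = 11ℤ = {0, ±11, ±22, ...}

ker(φ) = 11ℤ


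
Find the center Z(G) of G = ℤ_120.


Z(G) = {g ∈ G | gx = xg for all x ∈ G}
ℤ_120 is abelian, so Z(G) = G

Z(ℤ_120) = ℤ_120


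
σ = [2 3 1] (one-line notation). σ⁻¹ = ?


To find σ⁻¹, swap domain and range:
σ(1) = 2 → σ⁻¹(2) = 1
σ(2) = 3 → σ⁻¹(3) = 2
σ(3) = 1 → σ⁻¹(1) = 3

σ⁻¹ = [3 1 2]


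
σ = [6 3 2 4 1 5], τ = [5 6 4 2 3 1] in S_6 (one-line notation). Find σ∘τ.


σ∘τ: apply τ first, then σ
1 →τ 5 →σ 1
2 →τ 6 →σ 5
3 →τ 4 →σ 4
4 →τ 2 →σ 3
5 →τ 3 →σ 2
6 →τ 1 →σ 6

σ∘τ = [1 5 4 3 2 6]


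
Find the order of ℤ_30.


ℤ_n has n elements.

|ℤ_30| = 30


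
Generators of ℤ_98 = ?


g generates ℤ_n iff gcd(g,n) = 1
Prime factors of 98: 2, 7
Generators are g ∈ {1,...,97} not divisible by any of these primes.
Generators: {1, 3, 5, 9, 11, 13, 15, 17, 19, 23, 25, 27, 29, 31, 33, 37, 39, 41, 43, 45, 47, 51, 53, 55, 57, 59, 61, 65, 67, 69, 71, 73, 75, 79, 81, 83, 85, 87, 89, 93, 95, 97}
Number of generators = φ(98) = 42

Generators of ℤ_98 = {1, 3, 5, 9, 11, 13, 15, 17, 19, 23, 25, 27, 29, 31, 33, 37, 39, 41, 43, 45, 47, 51, 53, 55, 57, 59, 61, 65, 67, 69, 71, 73, 75, 79, 81, 83, 85, 87, 89, 93, 95, 97}


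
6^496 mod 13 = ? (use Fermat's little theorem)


Fermat's little theorem: if p is prime and gcd(a,p)=1, then a^(p-1) ≡ 1 (mod p)
p = 13 is prime, gcd(6,13) = 1
Reduce exponent: 496 mod 12 = 4
So 6^496 ≡ 6^4 (mod 13)
6^4 mod 13 = 9

6^496 ≡ 9 (mod 13)


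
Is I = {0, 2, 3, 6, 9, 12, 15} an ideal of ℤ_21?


Check ideal conditions for I = {0, 2, 3, 6, 9, 12, 15} in ℤ_21:
(1) I is an additive subgroup? No
(2) For r ∈ ℤ_21 and a ∈ I: r·a ∈ I? No  [counterexample: r=2, a=2, r·a mod 21 = 4 ∉ I]

No, I is not an ideal of ℤ_21


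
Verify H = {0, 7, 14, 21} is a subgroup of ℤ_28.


Subgroup test for H = {0, 7, 14, 21} in (ℤ_28, +):
(1) 0 ∈ H? Yes
(2) Closure: for all a,b ∈ H, (a+b) mod 28 ∈ H? Yes
(3) Inverses: for all a ∈ H, -a mod 28 ∈ H? Yes

Yes, H is a subgroup of ℤ_28


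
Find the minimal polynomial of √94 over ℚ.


√94 satisfies x² - 94 = 0, irreducible over ℚ since 94 is squarefree

Minimal polynomial: x² - 94


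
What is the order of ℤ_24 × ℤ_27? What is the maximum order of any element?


|ℤ_24 × ℤ_27| = 24 × 27 = 648
Max element order = lcm(24,27) = 216
Cyclic? No (gcd=3)

|ℤ_24×ℤ_27| = 648, max element order = 216


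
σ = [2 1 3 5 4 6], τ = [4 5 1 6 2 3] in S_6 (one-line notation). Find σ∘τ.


σ∘τ: apply τ first, then σ
1 →τ 4 →σ 5
2 →τ 5 →σ 4
3 →τ 1 →σ 2
4 →τ 6 →σ 6
5 →τ 2 →σ 1
6 →τ 3 →σ 3

σ∘τ = [5 4 2 6 1 3]


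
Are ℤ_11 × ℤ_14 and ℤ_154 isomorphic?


Comparing ℤ_11 × ℤ_14 and ℤ_154:
gcd(11,14) = 1, so ℤ_11 × ℤ_14 ≅ ℤ_154 (CRT)

Yes, ℤ_11 × ℤ_14 ≅ ℤ_154


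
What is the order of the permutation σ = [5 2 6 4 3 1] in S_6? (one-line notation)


Cycle decomposition: (1 5 3 6)
Cycle lengths: 4
Order = lcm(4) = 4

ord(σ) = 4


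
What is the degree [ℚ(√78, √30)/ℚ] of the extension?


[ℚ(√78,√30):ℚ] = [ℚ(√78,√30):ℚ(√78)]·[ℚ(√78):ℚ] = 2·2 = 4

[ℚ(√78, √30)/ℚ] = 4


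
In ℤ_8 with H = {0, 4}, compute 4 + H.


4 + H = {4 + h (mod 8) : h ∈ H}
4+0=4, 4+4=0
4 + H = {0, 4} = 0 + H

4 + H = {0, 4}


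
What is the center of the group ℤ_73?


Z(G) = {g ∈ G | gx = xg for all x ∈ G}
ℤ_73 is abelian, so Z(G) = G

Z(ℤ_73) = ℤ_73


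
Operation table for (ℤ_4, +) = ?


Elements: {0, 1, 2, 3}
Operation: addition mod 4
Entry (a, b) = (a + b) mod 4

Cayley table:
  | 0 | 1 | 2 | 3
0 | 0 | 1 | 2 | 3
1 | 1 | 2 | 3 | 0
2 | 2 | 3 | 0 | 1
3 | 3 | 0 | 1 | 2


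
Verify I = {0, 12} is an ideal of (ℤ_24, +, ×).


Check ideal conditions for I = {0, 12} in ℤ_24:
(1) I is an additive subgroup? Yes
(2) For r ∈ ℤ_24 and a ∈ I: r·a ∈ I? Yes

Yes, I is an ideal of ℤ_24


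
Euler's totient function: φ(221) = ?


Factor n: 221 = 13 × 17
φ(n) = n · ∏(1 - 1/p) over distinct primes p | n
φ(221) = 221 · (1 - 1/13) · (1 - 1/17) = 192

φ(221) = 192


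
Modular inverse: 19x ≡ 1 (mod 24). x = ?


Use the extended Euclidean algorithm to write 1 = 19·s + 24·t; then s mod 24 is the inverse.
Euclidean algorithm:
  19 = 0·24 + 19
  24 = 1·19 + 5
  19 = 3·5 + 4
  5 = 1·4 + 1
  4 = 4·1 + 0
gcd(19,24) = 1
Back-substitution gives: 19·(-5) + 24·(4) = 1
So 19⁻¹ ≡ -5 ≡ 19 (mod 24)
Check: 19 × 19 = 361 ≡ 1 (mod 24) ✓

19⁻¹ ≡ 19 (mod 24)


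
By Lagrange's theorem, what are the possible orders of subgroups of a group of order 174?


Lagrange's theorem: |H| divides |G|
|G| = 174
Divisors of 174: 1, 2, 3, 6, 29, 58, 87, 174

Possible subgroup orders: {1, 2, 3, 6, 29, 58, 87, 174}


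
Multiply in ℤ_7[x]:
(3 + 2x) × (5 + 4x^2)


Expand and collect like terms; reduce coefficients mod 7:
x^0: 3·5 = 15 ≡ 1 (mod 7)
x^1: 3·0 + 2·5 = 10 ≡ 3 (mod 7)
x^2: 3·4 + 2·0 = 12 ≡ 5 (mod 7)
x^3: 2·4 = 8 ≡ 1 (mod 7)
Result: 1 + 3x + 5x^2 + x^3

f · g = 1 + 3x + 5x^2 + x^3


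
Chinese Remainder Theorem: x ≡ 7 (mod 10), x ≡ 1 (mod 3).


m₁ = 10, m₂ = 3, gcd = 1, so CRT applies. M = m₁·m₂ = 30
Let M₁ = M/m₁ = 3, M₂ = M/m₂ = 10
Find y₁ ≡ M₁⁻¹ (mod m₁): 3⁻¹ ≡ 7 (mod 10)
Find y₂ ≡ M₂⁻¹ (mod m₂): 10⁻¹ ≡ 1 (mod 3)
x = a₁·M₁·y₁ + a₂·M₂·y₂ = 7·3·7 + 1·10·1 = 157
Reduce mod 30: x ≡ 7
Check: 7 mod 10 = 7 ✓, 7 mod 3 = 1 ✓

x ≡ 7 (mod 30)


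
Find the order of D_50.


|D_n| = 2n (n rotations and n reflections)
|D_50| = 2×50 = 100

|D_50| = 100


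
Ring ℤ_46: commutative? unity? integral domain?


ℤ_46 is a commutative ring with unity 1; 46 = 2×23 is composite, so 2·23 ≡ 0 gives zero divisors (not an integral domain)
Commutative: Yes
Integral domain: No
Has unity: Yes

ℤ_46: Commutative=Yes, Unity=Yes


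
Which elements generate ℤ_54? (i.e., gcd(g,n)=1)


g generates ℤ_n iff gcd(g,n) = 1
Prime factors of 54: 2, 3
Generators are g ∈ {1,...,53} not divisible by any of these primes.
Generators: {1, 5, 7, 11, 13, 17, 19, 23, 25, 29, 31, 35, 37, 41, 43, 47, 49, 53}
Number of generators = φ(54) = 18

Generators of ℤ_54 = {1, 5, 7, 11, 13, 17, 19, 23, 25, 29, 31, 35, 37, 41, 43, 47, 49, 53}


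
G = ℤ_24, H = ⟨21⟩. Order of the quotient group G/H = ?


|⟨21⟩| = n / gcd(21, 24) = 24 / 3 = 8
H is normal (ℤ_24 is abelian).
|G/H| = |G| / |H| = 24 / 8 = 3

|G/H| = 3


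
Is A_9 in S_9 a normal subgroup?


H = A_9 in S_9
A_9 has index 2 in S_9, and every subgroup of index 2 is normal

Yes, normal subgroup


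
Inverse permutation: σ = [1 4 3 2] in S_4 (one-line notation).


To find σ⁻¹, swap domain and range:
σ(1) = 1 → σ⁻¹(1) = 1
σ(2) = 4 → σ⁻¹(4) = 2
σ(3) = 3 → σ⁻¹(3) = 3
σ(4) = 2 → σ⁻¹(2) = 4

σ⁻¹ = [1 4 3 2]


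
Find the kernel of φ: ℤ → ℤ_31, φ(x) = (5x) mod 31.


Kernel = preimage of identity
ker(φ) = {x ∈ ℤ : 5x ≡ 0 (mod 31)}. gcd(5,31) = 1, so 5x ≡ 0 (mod 31) ⟺ x ≡ 0 (mod 31/1 = 31). Hence ker(φ) = 31ℤ

ker(φ) = 31ℤ


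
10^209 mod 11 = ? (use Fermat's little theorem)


Fermat's little theorem: if p is prime and gcd(a,p)=1, then a^(p-1) ≡ 1 (mod p)
p = 11 is prime, gcd(10,11) = 1
Reduce exponent: 209 mod 10 = 9
So 10^209 ≡ 10^9 (mod 11)
10^9 mod 11 = 10

10^209 ≡ 10 (mod 11)


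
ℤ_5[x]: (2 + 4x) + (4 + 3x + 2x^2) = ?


Add coefficients mod 5:
x^0: 2 + 4 = 1 (mod 5)
x^1: 4 + 3 = 2 (mod 5)
x^2: 0 + 2 = 2 (mod 5)
Result: 1 + 2x + 2x^2

f + g = 1 + 2x + 2x^2


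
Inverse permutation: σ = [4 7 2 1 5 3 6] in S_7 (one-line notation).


To find σ⁻¹, swap domain and range:
σ(1) = 4 → σ⁻¹(4) = 1
σ(2) = 7 → σ⁻¹(7) = 2
σ(3) = 2 → σ⁻¹(2) = 3
σ(4) = 1 → σ⁻¹(1) = 4
σ(5) = 5 → σ⁻¹(5) = 5
σ(6) = 3 → σ⁻¹(3) = 6
σ(7) = 6 → σ⁻¹(6) = 7

σ⁻¹ = [4 3 6 1 5 7 2]


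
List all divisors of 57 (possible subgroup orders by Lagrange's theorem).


Lagrange's theorem: |H| divides |G|
|G| = 57
Divisors of 57: 1, 3, 19, 57

Possible subgroup orders: {1, 3, 19, 57}


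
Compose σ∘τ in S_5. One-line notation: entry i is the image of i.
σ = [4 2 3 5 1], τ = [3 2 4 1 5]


σ∘τ: apply τ first, then σ
1 →τ 3 →σ 3
2 →τ 2 →σ 2
3 →τ 4 →σ 5
4 →τ 1 →σ 4
5 →τ 5 →σ 1

σ∘τ = [3 2 5 4 1]


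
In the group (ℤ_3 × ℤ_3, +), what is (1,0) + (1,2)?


Operation: componentwise addition mod (3, 3)
(1,0) + (1,2) = ((a₁+b₁) mod 3, (a₂+b₂) mod 3) with a = (1,0), b = (1,2)

(1,0) + (1,2) = (2,2)


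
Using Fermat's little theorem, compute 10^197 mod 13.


Fermat's little theorem: if p is prime and gcd(a,p)=1, then a^(p-1) ≡ 1 (mod p)
p = 13 is prime, gcd(10,13) = 1
Reduce exponent: 197 mod 12 = 5
So 10^197 ≡ 10^5 (mod 13)
10^5 mod 13 = 4

10^197 ≡ 4 (mod 13)


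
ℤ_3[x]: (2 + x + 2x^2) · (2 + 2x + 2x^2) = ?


Expand and collect like terms; reduce coefficients mod 3:
x^0: 2·2 = 4 ≡ 1 (mod 3)
x^1: 2·2 + 1·2 = 6 ≡ 0 (mod 3)
x^2: 2·2 + 1·2 + 2·2 = 10 ≡ 1 (mod 3)
x^3: 1·2 + 2·2 = 6 ≡ 0 (mod 3)
x^4: 2·2 = 4 ≡ 1 (mod 3)
Result: 1 + x^2 + x^4

f · g = 1 + x^2 + x^4


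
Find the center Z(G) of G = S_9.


Z(G) = {g ∈ G | gx = xg for all x ∈ G}
S_n is non-abelian for n ≥ 3; Z(S_9) is trivial

Z(S_9) = {e}


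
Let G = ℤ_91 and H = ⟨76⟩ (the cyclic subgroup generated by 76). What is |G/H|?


|⟨76⟩| = n / gcd(76, 91) = 91 / 1 = 91
H is normal (ℤ_91 is abelian).
|G/H| = |G| / |H| = 91 / 91 = 1

|G/H| = 1


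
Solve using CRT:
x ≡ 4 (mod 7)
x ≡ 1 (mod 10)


m₁ = 7, m₂ = 10, gcd = 1, so CRT applies. M = m₁·m₂ = 70
Let M₁ = M/m₁ = 10, M₂ = M/m₂ = 7
Find y₁ ≡ M₁⁻¹ (mod m₁): 10⁻¹ ≡ 5 (mod 7)
Find y₂ ≡ M₂⁻¹ (mod m₂): 7⁻¹ ≡ 3 (mod 10)
x = a₁·M₁·y₁ + a₂·M₂·y₂ = 4·10·5 + 1·7·3 = 221
Reduce mod 70: x ≡ 11
Check: 11 mod 7 = 4 ✓, 11 mod 10 = 1 ✓

x ≡ 11 (mod 70)


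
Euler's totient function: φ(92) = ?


Factor n: 92 = 2^2 × 23
φ(n) = n · ∏(1 - 1/p) over distinct primes p | n
φ(92) = 92 · (1 - 1/2) · (1 - 1/23) = 44

φ(92) = 44


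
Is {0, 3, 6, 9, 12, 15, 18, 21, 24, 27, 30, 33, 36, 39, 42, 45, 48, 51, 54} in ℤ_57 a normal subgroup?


H = {0, 3, 6, 9, 12, 15, 18, 21, 24, 27, 30, 33, 36, 39, 42, 45, 48, 51, 54} in ℤ_57
ℤ_57 is abelian; every subgroup of an abelian group is normal

Yes, normal subgroup


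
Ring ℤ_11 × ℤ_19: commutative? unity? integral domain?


Direct product ring; commutative with unity (1,1); but (1,0)·(0,1) = (0,0) gives zero divisors, so not an integral domain
Commutative: Yes
Integral domain: No
Has unity: Yes

ℤ_11 × ℤ_19: Commutative=Yes, Unity=Yes


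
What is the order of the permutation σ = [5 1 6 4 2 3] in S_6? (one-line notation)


Cycle decomposition: (1 5 2) (3 6)
Cycle lengths: 3, 2
Order = lcm(3, 2) = 6

ord(σ) = 6


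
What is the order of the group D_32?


|D_n| = 2n (n rotations and n reflections)
|D_32| = 2×32 = 64

|D_32| = 64


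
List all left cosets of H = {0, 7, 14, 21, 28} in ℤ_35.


H = {0, 7, 14, 21, 28}, |H| = 5
Number of cosets = |G|/|H| = 35/5 = 7
0 + H = {0, 7, 14, 21, 28}
1 + H = {1, 8, 15, 22, 29}
2 + H = {2, 9, 16, 23, 30}
3 + H = {3, 10, 17, 24, 31}
4 + H = {4, 11, 18, 25, 32}
5 + H = {5, 12, 19, 26, 33}
6 + H = {6, 13, 20, 27, 34}

Cosets: 0+H={0,7,14,21,28}; 1+H={1,8,15,22,29}; 2+H={2,9,16,23,30}; 3+H={3,10,17,24,31}; 4+H={4,11,18,25,32}; 5+H={5,12,19,26,33}; 6+H={6,13,20,27,34}


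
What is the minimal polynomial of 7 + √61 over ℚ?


Let α = 7 + √61. Then α - 7 = √61, so (α - 7)² = 61, giving α² - 14α - 12 = 0. Degree 2 and α ∉ ℚ, so this is the minimal polynomial.

Minimal polynomial: x² - 14x - 12


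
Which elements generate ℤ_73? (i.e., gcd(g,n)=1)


g generates ℤ_n iff gcd(g,n) = 1
Prime factors of 73: 73
Generators are g ∈ {1,...,72} not divisible by any of these primes.
Generators: {1, 2, 3, 4, 5, 6, 7, 8, 9, 10, 11, 12, 13, 14, 15, 16, 17, 18, 19, 20, 21, 22, 23, 24, 25, 26, 27, 28, 29, 30, 31, 32, 33, 34, 35, 36, 37, 38, 39, 40, 41, 42, 43, 44, 45, 46, 47, 48, 49, 50, 51, 52, 53, 54, 55, 56, 57, 58, 59, 60, 61, 62, 63, 64, 65, 66, 67, 68, 69, 70, 71, 72}
Number of generators = φ(73) = 72

Generators of ℤ_73 = {1, 2, 3, 4, 5, 6, 7, 8, 9, 10, 11, 12, 13, 14, 15, 16, 17, 18, 19, 20, 21, 22, 23, 24, 25, 26, 27, 28, 29, 30, 31, 32, 33, 34, 35, 36, 37, 38, 39, 40, 41, 42, 43, 44, 45, 46, 47, 48, 49, 50, 51, 52, 53, 54, 55, 56, 57, 58, 59, 60, 61, 62, 63, 64, 65, 66, 67, 68, 69, 70, 71, 72}


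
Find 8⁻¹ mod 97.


Use the extended Euclidean algorithm to write 1 = 8·s + 97·t; then s mod 97 is the inverse.
Euclidean algorithm:
  8 = 0·97 + 8
  97 = 12·8 + 1
  8 = 8·1 + 0
gcd(8,97) = 1
Back-substitution gives: 8·(-12) + 97·(1) = 1
So 8⁻¹ ≡ -12 ≡ 85 (mod 97)
Check: 8 × 85 = 680 ≡ 1 (mod 97) ✓

8⁻¹ ≡ 85 (mod 97)


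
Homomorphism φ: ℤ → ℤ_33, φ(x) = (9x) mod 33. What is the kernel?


Kernel = preimage of identity
ker(φ) = {x ∈ ℤ : 9x ≡ 0 (mod 33)}. gcd(9,33) = 3, so 9x ≡ 0 (mod 33) ⟺ x ≡ 0 (mod 33/3 = 11). Hence ker(φ) = 11ℤ

ker(φ) = 11ℤ


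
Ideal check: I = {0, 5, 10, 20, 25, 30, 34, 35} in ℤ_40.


Check ideal conditions for I = {0, 5, 10, 20, 25, 30, 34, 35} in ℤ_40:
(1) I is an additive subgroup? No
(2) For r ∈ ℤ_40 and a ∈ I: r·a ∈ I? No  [counterexample: r=2, a=34, r·a mod 40 = 28 ∉ I]

No, I is not an ideal of ℤ_40


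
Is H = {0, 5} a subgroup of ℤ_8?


Subgroup test for H = {0, 5} in (ℤ_8, +):
(1) 0 ∈ H? Yes
(2) Closure: for all a,b ∈ H, (a+b) mod 8 ∈ H? No  [counterexample: 5 + 5 = 2 ∉ H]
(3) Inverses: for all a ∈ H, -a mod 8 ∈ H? No

No, H is not a subgroup of ℤ_8


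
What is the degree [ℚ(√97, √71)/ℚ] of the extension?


[ℚ(√97,√71):ℚ] = [ℚ(√97,√71):ℚ(√97)]·[ℚ(√97):ℚ] = 2·2 = 4

[ℚ(√97, √71)/ℚ] = 4


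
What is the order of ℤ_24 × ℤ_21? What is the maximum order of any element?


|ℤ_24 × ℤ_21| = 24 × 21 = 504
Max element order = lcm(24,21) = 168
Cyclic? No (gcd=3)

|ℤ_24×ℤ_21| = 504, max element order = 168


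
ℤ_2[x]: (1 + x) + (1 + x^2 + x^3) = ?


Add coefficients mod 2:
x^0: 1 + 1 = 0 (mod 2)
x^1: 1 + 0 = 1 (mod 2)
x^2: 0 + 1 = 1 (mod 2)
x^3: 0 + 1 = 1 (mod 2)
Result: x + x^2 + x^3

f + g = x + x^2 + x^3


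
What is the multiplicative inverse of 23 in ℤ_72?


Use the extended Euclidean algorithm to write 1 = 23·s + 72·t; then s mod 72 is the inverse.
Euclidean algorithm:
  23 = 0·72 + 23
  72 = 3·23 + 3
  23 = 7·3 + 2
  3 = 1·2 + 1
  2 = 2·1 + 0
gcd(23,72) = 1
Back-substitution gives: 23·(-25) + 72·(8) = 1
So 23⁻¹ ≡ -25 ≡ 47 (mod 72)
Check: 23 × 47 = 1081 ≡ 1 (mod 72) ✓

23⁻¹ ≡ 47 (mod 72)


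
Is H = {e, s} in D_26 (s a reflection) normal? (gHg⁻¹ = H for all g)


H = {e, s} in D_26 (s a reflection)
r·s·r⁻¹ = sr⁻² ≠ s for n ≥ 3, so {e, s} is not closed under conjugation

No, not a normal subgroup


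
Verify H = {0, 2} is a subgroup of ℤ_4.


Subgroup test for H = {0, 2} in (ℤ_4, +):
(1) 0 ∈ H? Yes
(2) Closure: for all a,b ∈ H, (a+b) mod 4 ∈ H? Yes
(3) Inverses: for all a ∈ H, -a mod 4 ∈ H? Yes

Yes, H is a subgroup of ℤ_4


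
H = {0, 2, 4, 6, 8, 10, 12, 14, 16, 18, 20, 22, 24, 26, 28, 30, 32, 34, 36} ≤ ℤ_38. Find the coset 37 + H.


37 + H = {37 + h (mod 38) : h ∈ H}
37+0=37, 37+2=1, 37+4=3, 37+6=5, 37+8=7, 37+10=9, 37+12=11, 37+14=13, 37+16=15, 37+18=17, 37+20=19, 37+22=21, 37+24=23, 37+26=25, 37+28=27, 37+30=29, 37+32=31, 37+34=33, 37+36=35
37 + H = {1, 3, 5, 7, 9, 11, 13, 15, 17, 19, 21, 23, 25, 27, 29, 31, 33, 35, 37} = 1 + H

37 + H = {1, 3, 5, 7, 9, 11, 13, 15, 17, 19, 21, 23, 25, 27, 29, 31, 33, 35, 37}


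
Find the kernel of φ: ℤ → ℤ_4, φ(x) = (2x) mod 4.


Kernel = preimage of identity
ker(φ) = {x ∈ ℤ : 2x ≡ 0 (mod 4)}. gcd(2,4) = 2, so 2x ≡ 0 (mod 4) ⟺ x ≡ 0 (mod 4/2 = 2). Hence ker(φ) = 2ℤ

ker(φ) = 2ℤ


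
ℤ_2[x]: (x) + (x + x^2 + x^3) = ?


Add coefficients mod 2:
x^0: 0 + 0 = 0 (mod 2)
x^1: 1 + 1 = 0 (mod 2)
x^2: 0 + 1 = 1 (mod 2)
x^3: 0 + 1 = 1 (mod 2)
Result: x^2 + x^3

f + g = x^2 + x^3


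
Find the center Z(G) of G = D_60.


Z(G) = {g ∈ G | gx = xg for all x ∈ G}
For even n, Z(D_n) = {e, r^(n/2)}: the 180° rotation r^30 commutes with every reflection and rotation

Z(D_60) = {e, r^30}


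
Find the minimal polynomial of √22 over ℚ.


√22 satisfies x² - 22 = 0, irreducible over ℚ since 22 is squarefree

Minimal polynomial: x² - 22


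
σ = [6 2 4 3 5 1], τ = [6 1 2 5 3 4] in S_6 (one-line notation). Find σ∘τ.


σ∘τ: apply τ first, then σ
1 →τ 6 →σ 1
2 →τ 1 →σ 6
3 →τ 2 →σ 2
4 →τ 5 →σ 5
5 →τ 3 →σ 4
6 →τ 4 →σ 3

σ∘τ = [1 6 2 5 4 3]


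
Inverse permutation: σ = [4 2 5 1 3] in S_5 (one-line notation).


To find σ⁻¹, swap domain and range:
σ(1) = 4 → σ⁻¹(4) = 1
σ(2) = 2 → σ⁻¹(2) = 2
σ(3) = 5 → σ⁻¹(5) = 3
σ(4) = 1 → σ⁻¹(1) = 4
σ(5) = 3 → σ⁻¹(3) = 5

σ⁻¹ = [4 2 5 1 3]


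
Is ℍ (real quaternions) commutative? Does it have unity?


quaternion multiplication is non-commutative (ij = k ≠ ji = -k); has unity 1; a division ring but not an integral domain since integral domains are commutative by convention
Commutative: No
Integral domain: No
Has unity: Yes

ℍ (real quaternions): Commutative=No, Unity=Yes


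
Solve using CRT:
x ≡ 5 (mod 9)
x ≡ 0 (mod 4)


m₁ = 9, m₂ = 4, gcd = 1, so CRT applies. M = m₁·m₂ = 36
Let M₁ = M/m₁ = 4, M₂ = M/m₂ = 9
Find y₁ ≡ M₁⁻¹ (mod m₁): 4⁻¹ ≡ 7 (mod 9)
Find y₂ ≡ M₂⁻¹ (mod m₂): 9⁻¹ ≡ 1 (mod 4)
x = a₁·M₁·y₁ + a₂·M₂·y₂ = 5·4·7 + 0·9·1 = 140
Reduce mod 36: x ≡ 32
Check: 32 mod 9 = 5 ✓, 32 mod 4 = 0 ✓

x ≡ 32 (mod 36)


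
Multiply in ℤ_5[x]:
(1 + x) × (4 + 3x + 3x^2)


Expand and collect like terms; reduce coefficients mod 5:
x^0: 1·4 = 4 ≡ 4 (mod 5)
x^1: 1·3 + 1·4 = 7 ≡ 2 (mod 5)
x^2: 1·3 + 1·3 = 6 ≡ 1 (mod 5)
x^3: 1·3 = 3 ≡ 3 (mod 5)
Result: 4 + 2x + x^2 + 3x^3

f · g = 4 + 2x + x^2 + 3x^3


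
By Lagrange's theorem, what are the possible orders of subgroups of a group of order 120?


Lagrange's theorem: |H| divides |G|
|G| = 120
Divisors of 120: 1, 2, 3, 4, 5, 6, 8, 10, 12, 15, 20, 24, 30, 40, 60, 120

Possible subgroup orders: {1, 2, 3, 4, 5, 6, 8, 10, 12, 15, 20, 24, 30, 40, 60, 120}


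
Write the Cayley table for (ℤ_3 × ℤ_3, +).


Elements: {(0,0), (0,1), (0,2), (1,0), (1,1), (1,2), (2,0), (2,1), (2,2)}
Operation: componentwise addition mod (3, 3)
Entry (a, b) = ((a₁+b₁) mod 3, (a₂+b₂) mod 3)

Cayley table:
      | (0,0) | (0,1) | (0,2) | (1,0) | (1,1) | (1,2) | (2,0) | (2,1) | (2,2)
(0,0) | (0,0) | (0,1) | (0,2) | (1,0) | (1,1) | (1,2) | (2,0) | (2,1) | (2,2)
(0,1) | (0,1) | (0,2) | (0,0) | (1,1) | (1,2) | (1,0) | (2,1) | (2,2) | (2,0)
(0,2) | (0,2) | (0,0) | (0,1) | (1,2) | (1,0) | (1,1) | (2,2) | (2,0) | (2,1)
(1,0) | (1,0) | (1,1) | (1,2) | (2,0) | (2,1) | (2,2) | (0,0) | (0,1) | (0,2)
(1,1) | (1,1) | (1,2) | (1,0) | (2,1) | (2,2) | (2,0) | (0,1) | (0,2) | (0,0)
(1,2) | (1,2) | (1,0) | (1,1) | (2,2) | (2,0) | (2,1) | (0,2) | (0,0) | (0,1)
(2,0) | (2,0) | (2,1) | (2,2) | (0,0) | (0,1) | (0,2) | (1,0) | (1,1) | (1,2)
(2,1) | (2,1) | (2,2) | (2,0) | (0,1) | (0,2) | (0,0) | (1,1) | (1,2) | (1,0)
(2,2) | (2,2) | (2,0) | (2,1) | (0,2) | (0,0) | (0,1) | (1,2) | (1,0) | (1,1)


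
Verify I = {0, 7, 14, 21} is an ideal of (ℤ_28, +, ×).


Check ideal conditions for I = {0, 7, 14, 21} in ℤ_28:
(1) I is an additive subgroup? Yes
(2) For r ∈ ℤ_28 and a ∈ I: r·a ∈ I? Yes

Yes, I is an ideal of ℤ_28


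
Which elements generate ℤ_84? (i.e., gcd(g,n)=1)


g generates ℤ_n iff gcd(g,n) = 1
Prime factors of 84: 2, 3, 7
Generators are g ∈ {1,...,83} not divisible by any of these primes.
Generators: {1, 5, 11, 13, 17, 19, 23, 25, 29, 31, 37, 41, 43, 47, 53, 55, 59, 61, 65, 67, 71, 73, 79, 83}
Number of generators = φ(84) = 24

Generators of ℤ_84 = {1, 5, 11, 13, 17, 19, 23, 25, 29, 31, 37, 41, 43, 47, 53, 55, 59, 61, 65, 67, 71, 73, 79, 83}


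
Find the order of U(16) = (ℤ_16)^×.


U(n) is the group of units mod n; |U(n)| = φ(n)
|U(16)| = φ(16) = 8

|U(16) = (ℤ_16)^×| = 8


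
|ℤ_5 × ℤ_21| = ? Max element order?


|ℤ_5 × ℤ_21| = 5 × 21 = 105
Max element order = lcm(5,21) = 105
Cyclic? Yes (gcd=1)

|ℤ_5×ℤ_21| = 105, max element order = 105


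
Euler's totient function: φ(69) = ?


Factor n: 69 = 3 × 23
φ(n) = n · ∏(1 - 1/p) over distinct primes p | n
φ(69) = 69 · (1 - 1/3) · (1 - 1/23) = 44

φ(69) = 44


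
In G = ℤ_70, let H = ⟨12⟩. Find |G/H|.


|⟨12⟩| = n / gcd(12, 70) = 70 / 2 = 35
H is normal (ℤ_70 is abelian).
|G/H| = |G| / |H| = 70 / 35 = 2

|G/H| = 2


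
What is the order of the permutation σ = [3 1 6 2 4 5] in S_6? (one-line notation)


Cycle decomposition: (1 3 6 5 4 2)
Cycle lengths: 6
Order = lcm(6) = 6

ord(σ) = 6


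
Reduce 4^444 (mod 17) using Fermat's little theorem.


Fermat's little theorem: if p is prime and gcd(a,p)=1, then a^(p-1) ≡ 1 (mod p)
p = 17 is prime, gcd(4,17) = 1
Reduce exponent: 444 mod 16 = 12
So 4^444 ≡ 4^12 (mod 17)
4^12 mod 17 = 1

4^444 ≡ 1 (mod 17)


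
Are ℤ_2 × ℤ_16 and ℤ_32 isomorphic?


Comparing ℤ_2 × ℤ_16 and ℤ_32:
gcd(2,16) = 2 ≠ 1. Max element order in ℤ_2×ℤ_16 is lcm(2,16) = 16 < 32, so it has no element of order 32

No, ℤ_2 × ℤ_16 ≇ ℤ_32


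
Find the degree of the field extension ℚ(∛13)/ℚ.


∛13 has minimal polynomial x³ - 13 (irreducible over ℚ since 13 is not a perfect cube)

[ℚ(∛13)/ℚ] = 3


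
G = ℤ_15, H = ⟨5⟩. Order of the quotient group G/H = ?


|⟨5⟩| = n / gcd(5, 15) = 15 / 5 = 3
H is normal (ℤ_15 is abelian).
|G/H| = |G| / |H| = 15 / 3 = 5

|G/H| = 5


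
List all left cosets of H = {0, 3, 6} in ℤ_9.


H = {0, 3, 6}, |H| = 3
Number of cosets = |G|/|H| = 9/3 = 3
0 + H = {0, 3, 6}
1 + H = {1, 4, 7}
2 + H = {2, 5, 8}

Cosets: 0+H={0,3,6}; 1+H={1,4,7}; 2+H={2,5,8}


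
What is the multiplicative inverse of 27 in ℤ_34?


Use the extended Euclidean algorithm to write 1 = 27·s + 34·t; then s mod 34 is the inverse.
Euclidean algorithm:
  27 = 0·34 + 27
  34 = 1·27 + 7
  27 = 3·7 + 6
  7 = 1·6 + 1
  6 = 6·1 + 0
gcd(27,34) = 1
Back-substitution gives: 27·(-5) + 34·(4) = 1
So 27⁻¹ ≡ -5 ≡ 29 (mod 34)
Check: 27 × 29 = 783 ≡ 1 (mod 34) ✓

27⁻¹ ≡ 29 (mod 34)


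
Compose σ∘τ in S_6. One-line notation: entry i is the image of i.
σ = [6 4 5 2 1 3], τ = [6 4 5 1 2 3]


σ∘τ: apply τ first, then σ
1 →τ 6 →σ 3
2 →τ 4 →σ 2
3 →τ 5 →σ 1
4 →τ 1 →σ 6
5 →τ 2 →σ 4
6 →τ 3 →σ 5

σ∘τ = [3 2 1 6 4 5]


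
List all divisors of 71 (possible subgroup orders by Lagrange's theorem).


Lagrange's theorem: |H| divides |G|
|G| = 71
Divisors of 71: 1, 71

Possible subgroup orders: {1, 71}


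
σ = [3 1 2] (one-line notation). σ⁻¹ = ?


To find σ⁻¹, swap domain and range:
σ(1) = 3 → σ⁻¹(3) = 1
σ(2) = 1 → σ⁻¹(1) = 2
σ(3) = 2 → σ⁻¹(2) = 3

σ⁻¹ = [2 3 1]


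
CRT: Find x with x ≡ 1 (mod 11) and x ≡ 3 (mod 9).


m₁ = 11, m₂ = 9, gcd = 1, so CRT applies. M = m₁·m₂ = 99
Let M₁ = M/m₁ = 9, M₂ = M/m₂ = 11
Find y₁ ≡ M₁⁻¹ (mod m₁): 9⁻¹ ≡ 5 (mod 11)
Find y₂ ≡ M₂⁻¹ (mod m₂): 11⁻¹ ≡ 5 (mod 9)
x = a₁·M₁·y₁ + a₂·M₂·y₂ = 1·9·5 + 3·11·5 = 210
Reduce mod 99: x ≡ 12
Check: 12 mod 11 = 1 ✓, 12 mod 9 = 3 ✓

x ≡ 12 (mod 99)


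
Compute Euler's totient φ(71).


Factor n: 71 = 71
φ(n) = n · ∏(1 - 1/p) over distinct primes p | n
φ(71) = 71 · (1 - 1/71) = 70

φ(71) = 70


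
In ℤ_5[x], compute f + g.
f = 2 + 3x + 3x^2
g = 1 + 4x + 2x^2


Add coefficients mod 5:
x^0: 2 + 1 = 3 (mod 5)
x^1: 3 + 4 = 2 (mod 5)
x^2: 3 + 2 = 0 (mod 5)
Result: 3 + 2x

f + g = 3 + 2x


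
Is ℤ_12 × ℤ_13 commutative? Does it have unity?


Direct product ring; commutative with unity (1,1); but (1,0)·(0,1) = (0,0) gives zero divisors, so not an integral domain
Commutative: Yes
Integral domain: No
Has unity: Yes

ℤ_12 × ℤ_13: Commutative=Yes, Unity=Yes


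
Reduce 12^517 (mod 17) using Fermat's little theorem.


Fermat's little theorem: if p is prime and gcd(a,p)=1, then a^(p-1) ≡ 1 (mod p)
p = 17 is prime, gcd(12,17) = 1
Reduce exponent: 517 mod 16 = 5
So 12^517 ≡ 12^5 (mod 17)
12^5 mod 17 = 3

12^517 ≡ 3 (mod 17)


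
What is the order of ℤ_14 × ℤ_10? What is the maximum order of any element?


|ℤ_14 × ℤ_10| = 14 × 10 = 140
Max element order = lcm(14,10) = 70
Cyclic? No (gcd=2)

|ℤ_14×ℤ_10| = 140, max element order = 70


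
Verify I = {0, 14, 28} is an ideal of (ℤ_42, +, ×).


Check ideal conditions for I = {0, 14, 28} in ℤ_42:
(1) I is an additive subgroup? Yes
(2) For r ∈ ℤ_42 and a ∈ I: r·a ∈ I? Yes

Yes, I is an ideal of ℤ_42


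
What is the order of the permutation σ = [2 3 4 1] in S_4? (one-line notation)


Cycle decomposition: (1 2 3 4)
Cycle lengths: 4
Order = lcm(4) = 4

ord(σ) = 4


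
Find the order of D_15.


|D_n| = 2n (n rotations and n reflections)
|D_15| = 2×15 = 30

|D_15| = 30


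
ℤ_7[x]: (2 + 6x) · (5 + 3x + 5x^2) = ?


Expand and collect like terms; reduce coefficients mod 7:
x^0: 2·5 = 10 ≡ 3 (mod 7)
x^1: 2·3 + 6·5 = 36 ≡ 1 (mod 7)
x^2: 2·5 + 6·3 = 28 ≡ 0 (mod 7)
x^3: 6·5 = 30 ≡ 2 (mod 7)
Result: 3 + x + 2x^3

f · g = 3 + x + 2x^3


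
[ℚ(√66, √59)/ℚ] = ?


[ℚ(√66,√59):ℚ] = [ℚ(√66,√59):ℚ(√66)]·[ℚ(√66):ℚ] = 2·2 = 4

[ℚ(√66, √59)/ℚ] = 4


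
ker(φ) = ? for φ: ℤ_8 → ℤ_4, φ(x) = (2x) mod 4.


Kernel = preimage of identity
ker(φ) = {x ∈ ℤ_8 : 2x ≡ 0 (mod 4)}. Since 4 | 8, φ is well-defined. The kernel is the cyclic subgroup ⟨2⟩ of ℤ_8 (order 4), i.e. {0, 2, 4, 6}

ker(φ) = {0, 2, 4, 6}


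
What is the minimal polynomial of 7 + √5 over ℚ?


Let α = 7 + √5. Then α - 7 = √5, so (α - 7)² = 5, giving α² - 14α + 44 = 0. Degree 2 and α ∉ ℚ, so this is the minimal polynomial.

Minimal polynomial: x² - 14x + 44


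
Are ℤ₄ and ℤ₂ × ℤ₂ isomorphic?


Comparing ℤ₄ and ℤ₂ × ℤ₂:
ℤ₄ has an element of order 4; ℤ₂×ℤ₂ has exponent 2

No, ℤ₄ ≇ ℤ₂ × ℤ₂


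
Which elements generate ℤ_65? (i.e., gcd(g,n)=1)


g generates ℤ_n iff gcd(g,n) = 1
Prime factors of 65: 5, 13
Generators are g ∈ {1,...,64} not divisible by any of these primes.
Generators: {1, 2, 3, 4, 6, 7, 8, 9, 11, 12, 14, 16, 17, 18, 19, 21, 22, 23, 24, 27, 28, 29, 31, 32, 33, 34, 36, 37, 38, 41, 42, 43, 44, 46, 47, 48, 49, 51, 53, 54, 56, 57, 58, 59, 61, 62, 63, 64}
Number of generators = φ(65) = 48

Generators of ℤ_65 = {1, 2, 3, 4, 6, 7, 8, 9, 11, 12, 14, 16, 17, 18, 19, 21, 22, 23, 24, 27, 28, 29, 31, 32, 33, 34, 36, 37, 38, 41, 42, 43, 44, 46, 47, 48, 49, 51, 53, 54, 56, 57, 58, 59, 61, 62, 63, 64}


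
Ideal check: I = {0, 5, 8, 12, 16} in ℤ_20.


Check ideal conditions for I = {0, 5, 8, 12, 16} in ℤ_20:
(1) I is an additive subgroup? No
(2) For r ∈ ℤ_20 and a ∈ I: r·a ∈ I? No  [counterexample: r=2, a=5, r·a mod 20 = 10 ∉ I]

No, I is not an ideal of ℤ_20


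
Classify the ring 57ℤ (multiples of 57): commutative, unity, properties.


57ℤ is a commutative ring under +,× but has no multiplicative identity (1 ∉ 57ℤ); it has no zero divisors, but without unity it is not an integral domain
Commutative: Yes
Integral domain: No
Has unity: No

57ℤ (multiples of 57): Commutative=Yes, Unity=No


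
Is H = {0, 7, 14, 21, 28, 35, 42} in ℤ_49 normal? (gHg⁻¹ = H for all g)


H = {0, 7, 14, 21, 28, 35, 42} in ℤ_49
ℤ_49 is abelian; every subgroup of an abelian group is normal

Yes, normal subgroup


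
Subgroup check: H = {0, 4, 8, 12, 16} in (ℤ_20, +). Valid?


Subgroup test for H = {0, 4, 8, 12, 16} in (ℤ_20, +):
(1) 0 ∈ H? Yes
(2) Closure: for all a,b ∈ H, (a+b) mod 20 ∈ H? Yes
(3) Inverses: for all a ∈ H, -a mod 20 ∈ H? Yes

Yes, H is a subgroup of ℤ_20


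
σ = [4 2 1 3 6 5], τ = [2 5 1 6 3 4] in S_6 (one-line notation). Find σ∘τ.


σ∘τ: apply τ first, then σ
1 →τ 2 →σ 2
2 →τ 5 →σ 6
3 →τ 1 →σ 4
4 →τ 6 →σ 5
5 →τ 3 →σ 1
6 →τ 4 →σ 3

σ∘τ = [2 6 4 5 1 3]


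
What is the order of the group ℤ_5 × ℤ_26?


|A × B| = |A| · |B|
|ℤ_5 × ℤ_26| = 5 × 26 = 130

|ℤ_5 × ℤ_26| = 130


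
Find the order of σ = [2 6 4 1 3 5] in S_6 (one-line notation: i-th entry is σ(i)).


Cycle decomposition: (1 2 6 5 3 4)
Cycle lengths: 6
Order = lcm(6) = 6

ord(σ) = 6


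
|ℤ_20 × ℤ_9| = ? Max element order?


|ℤ_20 × ℤ_9| = 20 × 9 = 180
Max element order = lcm(20,9) = 180
Cyclic? Yes (gcd=1)

|ℤ_20×ℤ_9| = 180, max element order = 180


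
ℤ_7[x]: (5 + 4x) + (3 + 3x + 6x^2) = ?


Add coefficients mod 7:
x^0: 5 + 3 = 1 (mod 7)
x^1: 4 + 3 = 0 (mod 7)
x^2: 0 + 6 = 6 (mod 7)
Result: 1 + 6x^2

f + g = 1 + 6x^2


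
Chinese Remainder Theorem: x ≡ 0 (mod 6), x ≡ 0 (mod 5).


m₁ = 6, m₂ = 5, gcd = 1, so CRT applies. M = m₁·m₂ = 30
Let M₁ = M/m₁ = 5, M₂ = M/m₂ = 6
Find y₁ ≡ M₁⁻¹ (mod m₁): 5⁻¹ ≡ 5 (mod 6)
Find y₂ ≡ M₂⁻¹ (mod m₂): 6⁻¹ ≡ 1 (mod 5)
x = a₁·M₁·y₁ + a₂·M₂·y₂ = 0·5·5 + 0·6·1 = 0
Reduce mod 30: x ≡ 0
Check: 0 mod 6 = 0 ✓, 0 mod 5 = 0 ✓

x ≡ 0 (mod 30)


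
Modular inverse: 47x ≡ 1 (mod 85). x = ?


Use the extended Euclidean algorithm to write 1 = 47·s + 85·t; then s mod 85 is the inverse.
Euclidean algorithm:
  47 = 0·85 + 47
  85 = 1·47 + 38
  47 = 1·38 + 9
  38 = 4·9 + 2
  9 = 4·2 + 1
  2 = 2·1 + 0
gcd(47,85) = 1
Back-substitution gives: 47·(38) + 85·(-21) = 1
So 47⁻¹ ≡ 38 ≡ 38 (mod 85)
Check: 47 × 38 = 1786 ≡ 1 (mod 85) ✓

47⁻¹ ≡ 38 (mod 85)


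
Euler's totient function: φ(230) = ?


Factor n: 230 = 2 × 5 × 23
φ(n) = n · ∏(1 - 1/p) over distinct primes p | n
φ(230) = 230 · (1 - 1/2) · (1 - 1/5) · (1 - 1/23) = 88

φ(230) = 88


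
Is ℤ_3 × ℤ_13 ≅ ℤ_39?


Comparing ℤ_3 × ℤ_13 and ℤ_39:
gcd(3,13) = 1, so ℤ_3 × ℤ_13 ≅ ℤ_39 (CRT)

Yes, ℤ_3 × ℤ_13 ≅ ℤ_39


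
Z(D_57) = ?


Z(G) = {g ∈ G | gx = xg for all x ∈ G}
For odd n, Z(D_n) = {e}: no nontrivial rotation commutes with all reflections

Z(D_57) = {e}


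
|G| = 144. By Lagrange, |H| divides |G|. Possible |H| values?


Lagrange's theorem: |H| divides |G|
|G| = 144
Divisors of 144: 1, 2, 3, 4, 6, 8, 9, 12, 16, 18, 24, 36, 48, 72, 144

Possible subgroup orders: {1, 2, 3, 4, 6, 8, 9, 12, 16, 18, 24, 36, 48, 72, 144}


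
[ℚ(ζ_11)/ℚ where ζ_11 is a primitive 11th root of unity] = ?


[ℚ(ζ_n):ℚ] = deg Φ_n(x) = φ(n). Here φ(11) = 10

[ℚ(ζ_11)/ℚ where ζ_11 is a primitive 11th root of unity] = 10


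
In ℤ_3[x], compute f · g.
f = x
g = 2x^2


Expand and collect like terms; reduce coefficients mod 3:
x^0: 0·0 = 0 ≡ 0 (mod 3)
x^1: 0·0 + 1·0 = 0 ≡ 0 (mod 3)
x^2: 0·2 + 1·0 = 0 ≡ 0 (mod 3)
x^3: 1·2 = 2 ≡ 2 (mod 3)
Result: 2x^3

f · g = 2x^3


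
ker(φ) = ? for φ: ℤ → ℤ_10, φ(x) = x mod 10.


Kernel = preimage of identity
ker(φ) = {x ∈ ℤ : x ≡ 0 (mod 10)} = 10ℤ = {0, ±10, ±20, ...}

ker(φ) = 10ℤ


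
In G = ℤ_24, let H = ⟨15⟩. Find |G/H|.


|⟨15⟩| = n / gcd(15, 24) = 24 / 3 = 8
H is normal (ℤ_24 is abelian).
|G/H| = |G| / |H| = 24 / 8 = 3

|G/H| = 3


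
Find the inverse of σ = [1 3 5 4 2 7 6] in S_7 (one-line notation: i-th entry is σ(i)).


To find σ⁻¹, swap domain and range:
σ(1) = 1 → σ⁻¹(1) = 1
σ(2) = 3 → σ⁻¹(3) = 2
σ(3) = 5 → σ⁻¹(5) = 3
σ(4) = 4 → σ⁻¹(4) = 4
σ(5) = 2 → σ⁻¹(2) = 5
σ(6) = 7 → σ⁻¹(7) = 6
σ(7) = 6 → σ⁻¹(6) = 7

σ⁻¹ = [1 5 2 4 3 7 6]


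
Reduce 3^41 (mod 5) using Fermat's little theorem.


Fermat's little theorem: if p is prime and gcd(a,p)=1, then a^(p-1) ≡ 1 (mod p)
p = 5 is prime, gcd(3,5) = 1
Reduce exponent: 41 mod 4 = 1
So 3^41 ≡ 3^1 (mod 5)
3^1 mod 5 = 3

3^41 ≡ 3 (mod 5)


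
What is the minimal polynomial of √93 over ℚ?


√93 satisfies x² - 93 = 0, irreducible over ℚ since 93 is squarefree

Minimal polynomial: x² - 93


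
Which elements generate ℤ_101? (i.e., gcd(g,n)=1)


g generates ℤ_n iff gcd(g,n) = 1
Prime factors of 101: 101
Generators are g ∈ {1,...,100} not divisible by any of these primes.
Generators: {1, 2, 3, 4, 5, 6, 7, 8, 9, 10, 11, 12, 13, 14, 15, 16, 17, 18, 19, 20, 21, 22, 23, 24, 25, 26, 27, 28, 29, 30, 31, 32, 33, 34, 35, 36, 37, 38, 39, 40, 41, 42, 43, 44, 45, 46, 47, 48, 49, 50, 51, 52, 53, 54, 55, 56, 57, 58, 59, 60, 61, 62, 63, 64, 65, 66, 67, 68, 69, 70, 71, 72, 73, 74, 75, 76, 77, 78, 79, 80, 81, 82, 83, 84, 85, 86, 87, 88, 89, 90, 91, 92, 93, 94, 95, 96, 97, 98, 99, 100}
Number of generators = φ(101) = 100

Generators of ℤ_101 = {1, 2, 3, 4, 5, 6, 7, 8, 9, 10, 11, 12, 13, 14, 15, 16, 17, 18, 19, 20, 21, 22, 23, 24, 25, 26, 27, 28, 29, 30, 31, 32, 33, 34, 35, 36, 37, 38, 39, 40, 41, 42, 43, 44, 45, 46, 47, 48, 49, 50, 51, 52, 53, 54, 55, 56, 57, 58, 59, 60, 61, 62, 63, 64, 65, 66, 67, 68, 69, 70, 71, 72, 73, 74, 75, 76, 77, 78, 79, 80, 81, 82, 83, 84, 85, 86, 87, 88, 89, 90, 91, 92, 93, 94, 95, 96, 97, 98, 99, 100}


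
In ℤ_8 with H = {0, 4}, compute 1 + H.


1 + H = {1 + h (mod 8) : h ∈ H}
1+0=1, 1+4=5

1 + H = {1, 5}


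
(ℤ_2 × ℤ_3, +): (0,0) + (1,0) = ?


Operation: componentwise addition mod (2, 3)
(0,0) + (1,0) = ((a₁+b₁) mod 2, (a₂+b₂) mod 3) with a = (0,0), b = (1,0)

(0,0) + (1,0) = (1,0)


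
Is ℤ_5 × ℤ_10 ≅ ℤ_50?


Comparing ℤ_5 × ℤ_10 and ℤ_50:
gcd(5,10) = 5 ≠ 1. Max element order in ℤ_5×ℤ_10 is lcm(5,10) = 10 < 50, so it has no element of order 50

No, ℤ_5 × ℤ_10 ≇ ℤ_50


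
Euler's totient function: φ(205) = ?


Factor n: 205 = 5 × 41
φ(n) = n · ∏(1 - 1/p) over distinct primes p | n
φ(205) = 205 · (1 - 1/5) · (1 - 1/41) = 160

φ(205) = 160


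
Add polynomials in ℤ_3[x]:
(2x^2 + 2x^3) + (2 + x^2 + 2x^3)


Add coefficients mod 3:
x^0: 0 + 2 = 2 (mod 3)
x^1: 0 + 0 = 0 (mod 3)
x^2: 2 + 1 = 0 (mod 3)
x^3: 2 + 2 = 1 (mod 3)
Result: 2 + x^3

f + g = 2 + x^3


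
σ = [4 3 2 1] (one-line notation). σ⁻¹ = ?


To find σ⁻¹, swap domain and range:
σ(1) = 4 → σ⁻¹(4) = 1
σ(2) = 3 → σ⁻¹(3) = 2
σ(3) = 2 → σ⁻¹(2) = 3
σ(4) = 1 → σ⁻¹(1) = 4

σ⁻¹ = [4 3 2 1]
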